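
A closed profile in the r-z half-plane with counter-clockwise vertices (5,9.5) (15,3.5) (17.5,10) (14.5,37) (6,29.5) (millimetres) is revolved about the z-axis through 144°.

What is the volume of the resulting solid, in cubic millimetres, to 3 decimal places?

Volume = 8246.367 mm³

Profile (r,z), 5 vertices: (5,9.5) (15,3.5) (17.5,10) (14.5,37) (6,29.5)
edge 0: (5,9.5)→(15,3.5)  cross = 5·3.5 − 15·9.5 = -125.0000; (r_i+r_j)·cross = 20·-125.0000 = -2500.0000
edge 1: (15,3.5)→(17.5,10)  cross = 15·10 − 17.5·3.5 = 88.7500; (r_i+r_j)·cross = 32.5·88.7500 = 2884.3750
edge 2: (17.5,10)→(14.5,37)  cross = 17.5·37 − 14.5·10 = 502.5000; (r_i+r_j)·cross = 32·502.5000 = 16080.0000
edge 3: (14.5,37)→(6,29.5)  cross = 14.5·29.5 − 6·37 = 205.7500; (r_i+r_j)·cross = 20.5·205.7500 = 4217.8750
edge 4: (6,29.5)→(5,9.5)  cross = 6·9.5 − 5·29.5 = -90.5000; (r_i+r_j)·cross = 11·-90.5000 = -995.5000
Σcross = 581.5000 → A = |Σcross|/2 = 290.7500 mm²
Σ(r_i+r_j)·cross = 19686.7500 → first moment M = |Σ|/6 = 3281.1250
R_c = M/A = 3281.1250/290.7500 = 11.2850 mm
θ = 144° = 2.513274 rad
V = θ·R_c·A = 2.513274·11.2850·290.7500 = 8246.367 mm³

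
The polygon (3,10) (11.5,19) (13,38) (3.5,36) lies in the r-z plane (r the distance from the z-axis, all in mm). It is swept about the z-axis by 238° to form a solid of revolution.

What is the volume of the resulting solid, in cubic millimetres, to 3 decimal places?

Volume = 6138.748 mm³

Profile (r,z), 4 vertices: (3,10) (11.5,19) (13,38) (3.5,36)
edge 0: (3,10)→(11.5,19)  cross = 3·19 − 11.5·10 = -58.0000; (r_i+r_j)·cross = 14.5·-58.0000 = -841.0000
edge 1: (11.5,19)→(13,38)  cross = 11.5·38 − 13·19 = 190.0000; (r_i+r_j)·cross = 24.5·190.0000 = 4655.0000
edge 2: (13,38)→(3.5,36)  cross = 13·36 − 3.5·38 = 335.0000; (r_i+r_j)·cross = 16.5·335.0000 = 5527.5000
edge 3: (3.5,36)→(3,10)  cross = 3.5·10 − 3·36 = -73.0000; (r_i+r_j)·cross = 6.5·-73.0000 = -474.5000
Σcross = 394.0000 → A = |Σcross|/2 = 197.0000 mm²
Σ(r_i+r_j)·cross = 8867.0000 → first moment M = |Σ|/6 = 1477.8333
R_c = M/A = 1477.8333/197.0000 = 7.5017 mm
θ = 238° = 4.153884 rad
V = θ·R_c·A = 4.153884·7.5017·197.0000 = 6138.748 mm³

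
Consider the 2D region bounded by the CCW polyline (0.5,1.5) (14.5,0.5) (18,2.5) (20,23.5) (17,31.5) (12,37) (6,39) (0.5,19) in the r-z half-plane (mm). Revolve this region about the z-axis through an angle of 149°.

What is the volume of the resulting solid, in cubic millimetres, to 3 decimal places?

Profile (r,z), 8 vertices: (0.5,1.5) (14.5,0.5) (18,2.5) (20,23.5) (17,31.5) (12,37) (6,39) (0.5,19)
edge 0: (0.5,1.5)→(14.5,0.5)  cross = 0.5·0.5 − 14.5·1.5 = -21.5000; (r_i+r_j)·cross = 15·-21.5000 = -322.5000
edge 1: (14.5,0.5)→(18,2.5)  cross = 14.5·2.5 − 18·0.5 = 27.2500; (r_i+r_j)·cross = 32.5·27.2500 = 885.6250
edge 2: (18,2.5)→(20,23.5)  cross = 18·23.5 − 20·2.5 = 373.0000; (r_i+r_j)·cross = 38·373.0000 = 14174.0000
edge 3: (20,23.5)→(17,31.5)  cross = 20·31.5 − 17·23.5 = 230.5000; (r_i+r_j)·cross = 37·230.5000 = 8528.5000
edge 4: (17,31.5)→(12,37)  cross = 17·37 − 12·31.5 = 251.0000; (r_i+r_j)·cross = 29·251.0000 = 7279.0000
edge 5: (12,37)→(6,39)  cross = 12·39 − 6·37 = 246.0000; (r_i+r_j)·cross = 18·246.0000 = 4428.0000
edge 6: (6,39)→(0.5,19)  cross = 6·19 − 0.5·39 = 94.5000; (r_i+r_j)·cross = 6.5·94.5000 = 614.2500
edge 7: (0.5,19)→(0.5,1.5)  cross = 0.5·1.5 − 0.5·19 = -8.7500; (r_i+r_j)·cross = 1·-8.7500 = -8.7500
Σcross = 1192.0000 → A = |Σcross|/2 = 596.0000 mm²
Σ(r_i+r_j)·cross = 35578.1250 → first moment M = |Σ|/6 = 5929.6875
R_c = M/A = 5929.6875/596.0000 = 9.9491 mm
θ = 149° = 2.600541 rad
V = θ·R_c·A = 2.600541·9.9491·596.0000 = 15420.393 mm³

Volume = 15420.393 mm³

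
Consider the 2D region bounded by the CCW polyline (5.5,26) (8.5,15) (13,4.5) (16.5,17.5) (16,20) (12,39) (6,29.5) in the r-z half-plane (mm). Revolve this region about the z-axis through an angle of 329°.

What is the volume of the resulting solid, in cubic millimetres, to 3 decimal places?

Volume = 13089.073 mm³

Profile (r,z), 7 vertices: (5.5,26) (8.5,15) (13,4.5) (16.5,17.5) (16,20) (12,39) (6,29.5)
edge 0: (5.5,26)→(8.5,15)  cross = 5.5·15 − 8.5·26 = -138.5000; (r_i+r_j)·cross = 14·-138.5000 = -1939.0000
edge 1: (8.5,15)→(13,4.5)  cross = 8.5·4.5 − 13·15 = -156.7500; (r_i+r_j)·cross = 21.5·-156.7500 = -3370.1250
edge 2: (13,4.5)→(16.5,17.5)  cross = 13·17.5 − 16.5·4.5 = 153.2500; (r_i+r_j)·cross = 29.5·153.2500 = 4520.8750
edge 3: (16.5,17.5)→(16,20)  cross = 16.5·20 − 16·17.5 = 50.0000; (r_i+r_j)·cross = 32.5·50.0000 = 1625.0000
edge 4: (16,20)→(12,39)  cross = 16·39 − 12·20 = 384.0000; (r_i+r_j)·cross = 28·384.0000 = 10752.0000
edge 5: (12,39)→(6,29.5)  cross = 12·29.5 − 6·39 = 120.0000; (r_i+r_j)·cross = 18·120.0000 = 2160.0000
edge 6: (6,29.5)→(5.5,26)  cross = 6·26 − 5.5·29.5 = -6.2500; (r_i+r_j)·cross = 11.5·-6.2500 = -71.8750
Σcross = 405.7500 → A = |Σcross|/2 = 202.8750 mm²
Σ(r_i+r_j)·cross = 13676.8750 → first moment M = |Σ|/6 = 2279.4792
R_c = M/A = 2279.4792/202.8750 = 11.2359 mm
θ = 329° = 5.742133 rad
V = θ·R_c·A = 5.742133·11.2359·202.8750 = 13089.073 mm³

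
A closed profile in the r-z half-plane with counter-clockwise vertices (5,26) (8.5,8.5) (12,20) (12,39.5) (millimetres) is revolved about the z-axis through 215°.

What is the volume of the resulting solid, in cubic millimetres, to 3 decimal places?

Volume = 4094.401 mm³

Profile (r,z), 4 vertices: (5,26) (8.5,8.5) (12,20) (12,39.5)
edge 0: (5,26)→(8.5,8.5)  cross = 5·8.5 − 8.5·26 = -178.5000; (r_i+r_j)·cross = 13.5·-178.5000 = -2409.7500
edge 1: (8.5,8.5)→(12,20)  cross = 8.5·20 − 12·8.5 = 68.0000; (r_i+r_j)·cross = 20.5·68.0000 = 1394.0000
edge 2: (12,20)→(12,39.5)  cross = 12·39.5 − 12·20 = 234.0000; (r_i+r_j)·cross = 24·234.0000 = 5616.0000
edge 3: (12,39.5)→(5,26)  cross = 12·26 − 5·39.5 = 114.5000; (r_i+r_j)·cross = 17·114.5000 = 1946.5000
Σcross = 238.0000 → A = |Σcross|/2 = 119.0000 mm²
Σ(r_i+r_j)·cross = 6546.7500 → first moment M = |Σ|/6 = 1091.1250
R_c = M/A = 1091.1250/119.0000 = 9.1691 mm
θ = 215° = 3.752458 rad
V = θ·R_c·A = 3.752458·9.1691·119.0000 = 4094.401 mm³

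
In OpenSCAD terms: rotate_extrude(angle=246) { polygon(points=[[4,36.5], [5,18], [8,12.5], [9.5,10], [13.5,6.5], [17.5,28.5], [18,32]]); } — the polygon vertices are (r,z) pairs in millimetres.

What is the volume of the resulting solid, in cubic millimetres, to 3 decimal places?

Volume = 12372.912 mm³

Profile (r,z), 7 vertices: (4,36.5) (5,18) (8,12.5) (9.5,10) (13.5,6.5) (17.5,28.5) (18,32)
edge 0: (4,36.5)→(5,18)  cross = 4·18 − 5·36.5 = -110.5000; (r_i+r_j)·cross = 9·-110.5000 = -994.5000
edge 1: (5,18)→(8,12.5)  cross = 5·12.5 − 8·18 = -81.5000; (r_i+r_j)·cross = 13·-81.5000 = -1059.5000
edge 2: (8,12.5)→(9.5,10)  cross = 8·10 − 9.5·12.5 = -38.7500; (r_i+r_j)·cross = 17.5·-38.7500 = -678.1250
edge 3: (9.5,10)→(13.5,6.5)  cross = 9.5·6.5 − 13.5·10 = -73.2500; (r_i+r_j)·cross = 23·-73.2500 = -1684.7500
edge 4: (13.5,6.5)→(17.5,28.5)  cross = 13.5·28.5 − 17.5·6.5 = 271.0000; (r_i+r_j)·cross = 31·271.0000 = 8401.0000
edge 5: (17.5,28.5)→(18,32)  cross = 17.5·32 − 18·28.5 = 47.0000; (r_i+r_j)·cross = 35.5·47.0000 = 1668.5000
edge 6: (18,32)→(4,36.5)  cross = 18·36.5 − 4·32 = 529.0000; (r_i+r_j)·cross = 22·529.0000 = 11638.0000
Σcross = 543.0000 → A = |Σcross|/2 = 271.5000 mm²
Σ(r_i+r_j)·cross = 17290.6250 → first moment M = |Σ|/6 = 2881.7708
R_c = M/A = 2881.7708/271.5000 = 10.6143 mm
θ = 246° = 4.293510 rad
V = θ·R_c·A = 4.293510·10.6143·271.5000 = 12372.912 mm³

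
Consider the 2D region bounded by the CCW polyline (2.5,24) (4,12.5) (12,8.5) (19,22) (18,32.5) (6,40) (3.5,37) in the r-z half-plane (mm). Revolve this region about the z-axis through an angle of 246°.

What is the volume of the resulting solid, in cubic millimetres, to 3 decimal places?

Profile (r,z), 7 vertices: (2.5,24) (4,12.5) (12,8.5) (19,22) (18,32.5) (6,40) (3.5,37)
edge 0: (2.5,24)→(4,12.5)  cross = 2.5·12.5 − 4·24 = -64.7500; (r_i+r_j)·cross = 6.5·-64.7500 = -420.8750
edge 1: (4,12.5)→(12,8.5)  cross = 4·8.5 − 12·12.5 = -116.0000; (r_i+r_j)·cross = 16·-116.0000 = -1856.0000
edge 2: (12,8.5)→(19,22)  cross = 12·22 − 19·8.5 = 102.5000; (r_i+r_j)·cross = 31·102.5000 = 3177.5000
edge 3: (19,22)→(18,32.5)  cross = 19·32.5 − 18·22 = 221.5000; (r_i+r_j)·cross = 37·221.5000 = 8195.5000
edge 4: (18,32.5)→(6,40)  cross = 18·40 − 6·32.5 = 525.0000; (r_i+r_j)·cross = 24·525.0000 = 12600.0000
edge 5: (6,40)→(3.5,37)  cross = 6·37 − 3.5·40 = 82.0000; (r_i+r_j)·cross = 9.5·82.0000 = 779.0000
edge 6: (3.5,37)→(2.5,24)  cross = 3.5·24 − 2.5·37 = -8.5000; (r_i+r_j)·cross = 6·-8.5000 = -51.0000
Σcross = 741.7500 → A = |Σcross|/2 = 370.8750 mm²
Σ(r_i+r_j)·cross = 22424.1250 → first moment M = |Σ|/6 = 3737.3542
R_c = M/A = 3737.3542/370.8750 = 10.0771 mm
θ = 246° = 4.293510 rad
V = θ·R_c·A = 4.293510·10.0771·370.8750 = 16046.367 mm³

Volume = 16046.367 mm³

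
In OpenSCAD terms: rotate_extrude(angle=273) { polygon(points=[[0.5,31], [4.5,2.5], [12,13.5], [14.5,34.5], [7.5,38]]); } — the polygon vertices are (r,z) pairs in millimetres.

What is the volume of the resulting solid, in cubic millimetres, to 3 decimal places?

Profile (r,z), 5 vertices: (0.5,31) (4.5,2.5) (12,13.5) (14.5,34.5) (7.5,38)
edge 0: (0.5,31)→(4.5,2.5)  cross = 0.5·2.5 − 4.5·31 = -138.2500; (r_i+r_j)·cross = 5·-138.2500 = -691.2500
edge 1: (4.5,2.5)→(12,13.5)  cross = 4.5·13.5 − 12·2.5 = 30.7500; (r_i+r_j)·cross = 16.5·30.7500 = 507.3750
edge 2: (12,13.5)→(14.5,34.5)  cross = 12·34.5 − 14.5·13.5 = 218.2500; (r_i+r_j)·cross = 26.5·218.2500 = 5783.6250
edge 3: (14.5,34.5)→(7.5,38)  cross = 14.5·38 − 7.5·34.5 = 292.2500; (r_i+r_j)·cross = 22·292.2500 = 6429.5000
edge 4: (7.5,38)→(0.5,31)  cross = 7.5·31 − 0.5·38 = 213.5000; (r_i+r_j)·cross = 8·213.5000 = 1708.0000
Σcross = 616.5000 → A = |Σcross|/2 = 308.2500 mm²
Σ(r_i+r_j)·cross = 13737.2500 → first moment M = |Σ|/6 = 2289.5417
R_c = M/A = 2289.5417/308.2500 = 7.4275 mm
θ = 273° = 4.764749 rad
V = θ·R_c·A = 4.764749·7.4275·308.2500 = 10909.091 mm³

Volume = 10909.091 mm³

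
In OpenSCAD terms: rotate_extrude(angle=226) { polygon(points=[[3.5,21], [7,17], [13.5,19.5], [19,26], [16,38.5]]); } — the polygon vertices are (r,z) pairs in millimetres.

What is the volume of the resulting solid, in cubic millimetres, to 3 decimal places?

Profile (r,z), 5 vertices: (3.5,21) (7,17) (13.5,19.5) (19,26) (16,38.5)
edge 0: (3.5,21)→(7,17)  cross = 3.5·17 − 7·21 = -87.5000; (r_i+r_j)·cross = 10.5·-87.5000 = -918.7500
edge 1: (7,17)→(13.5,19.5)  cross = 7·19.5 − 13.5·17 = -93.0000; (r_i+r_j)·cross = 20.5·-93.0000 = -1906.5000
edge 2: (13.5,19.5)→(19,26)  cross = 13.5·26 − 19·19.5 = -19.5000; (r_i+r_j)·cross = 32.5·-19.5000 = -633.7500
edge 3: (19,26)→(16,38.5)  cross = 19·38.5 − 16·26 = 315.5000; (r_i+r_j)·cross = 35·315.5000 = 11042.5000
edge 4: (16,38.5)→(3.5,21)  cross = 16·21 − 3.5·38.5 = 201.2500; (r_i+r_j)·cross = 19.5·201.2500 = 3924.3750
Σcross = 316.7500 → A = |Σcross|/2 = 158.3750 mm²
Σ(r_i+r_j)·cross = 11507.8750 → first moment M = |Σ|/6 = 1917.9792
R_c = M/A = 1917.9792/158.3750 = 12.1104 mm
θ = 226° = 3.944444 rad
V = θ·R_c·A = 3.944444·12.1104·158.3750 = 7565.362 mm³

Volume = 7565.362 mm³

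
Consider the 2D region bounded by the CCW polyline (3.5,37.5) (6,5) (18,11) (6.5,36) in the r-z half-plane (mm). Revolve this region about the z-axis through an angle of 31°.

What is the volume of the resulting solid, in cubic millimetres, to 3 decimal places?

Volume = 1150.141 mm³

Profile (r,z), 4 vertices: (3.5,37.5) (6,5) (18,11) (6.5,36)
edge 0: (3.5,37.5)→(6,5)  cross = 3.5·5 − 6·37.5 = -207.5000; (r_i+r_j)·cross = 9.5·-207.5000 = -1971.2500
edge 1: (6,5)→(18,11)  cross = 6·11 − 18·5 = -24.0000; (r_i+r_j)·cross = 24·-24.0000 = -576.0000
edge 2: (18,11)→(6.5,36)  cross = 18·36 − 6.5·11 = 576.5000; (r_i+r_j)·cross = 24.5·576.5000 = 14124.2500
edge 3: (6.5,36)→(3.5,37.5)  cross = 6.5·37.5 − 3.5·36 = 117.7500; (r_i+r_j)·cross = 10·117.7500 = 1177.5000
Σcross = 462.7500 → A = |Σcross|/2 = 231.3750 mm²
Σ(r_i+r_j)·cross = 12754.5000 → first moment M = |Σ|/6 = 2125.7500
R_c = M/A = 2125.7500/231.3750 = 9.1875 mm
θ = 31° = 0.541052 rad
V = θ·R_c·A = 0.541052·9.1875·231.3750 = 1150.141 mm³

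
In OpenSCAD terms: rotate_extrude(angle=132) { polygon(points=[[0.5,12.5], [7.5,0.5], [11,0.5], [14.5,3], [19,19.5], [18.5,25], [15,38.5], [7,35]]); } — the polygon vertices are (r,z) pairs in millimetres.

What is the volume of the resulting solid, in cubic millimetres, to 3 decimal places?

Volume = 11199.372 mm³

Profile (r,z), 8 vertices: (0.5,12.5) (7.5,0.5) (11,0.5) (14.5,3) (19,19.5) (18.5,25) (15,38.5) (7,35)
edge 0: (0.5,12.5)→(7.5,0.5)  cross = 0.5·0.5 − 7.5·12.5 = -93.5000; (r_i+r_j)·cross = 8·-93.5000 = -748.0000
edge 1: (7.5,0.5)→(11,0.5)  cross = 7.5·0.5 − 11·0.5 = -1.7500; (r_i+r_j)·cross = 18.5·-1.7500 = -32.3750
edge 2: (11,0.5)→(14.5,3)  cross = 11·3 − 14.5·0.5 = 25.7500; (r_i+r_j)·cross = 25.5·25.7500 = 656.6250
edge 3: (14.5,3)→(19,19.5)  cross = 14.5·19.5 − 19·3 = 225.7500; (r_i+r_j)·cross = 33.5·225.7500 = 7562.6250
edge 4: (19,19.5)→(18.5,25)  cross = 19·25 − 18.5·19.5 = 114.2500; (r_i+r_j)·cross = 37.5·114.2500 = 4284.3750
edge 5: (18.5,25)→(15,38.5)  cross = 18.5·38.5 − 15·25 = 337.2500; (r_i+r_j)·cross = 33.5·337.2500 = 11297.8750
edge 6: (15,38.5)→(7,35)  cross = 15·35 − 7·38.5 = 255.5000; (r_i+r_j)·cross = 22·255.5000 = 5621.0000
edge 7: (7,35)→(0.5,12.5)  cross = 7·12.5 − 0.5·35 = 70.0000; (r_i+r_j)·cross = 7.5·70.0000 = 525.0000
Σcross = 933.2500 → A = |Σcross|/2 = 466.6250 mm²
Σ(r_i+r_j)·cross = 29167.1250 → first moment M = |Σ|/6 = 4861.1875
R_c = M/A = 4861.1875/466.6250 = 10.4178 mm
θ = 132° = 2.303835 rad
V = θ·R_c·A = 2.303835·10.4178·466.6250 = 11199.372 mm³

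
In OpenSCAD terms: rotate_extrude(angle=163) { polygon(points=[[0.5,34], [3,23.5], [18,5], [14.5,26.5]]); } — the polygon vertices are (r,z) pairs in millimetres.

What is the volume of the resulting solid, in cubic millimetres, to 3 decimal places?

Profile (r,z), 4 vertices: (0.5,34) (3,23.5) (18,5) (14.5,26.5)
edge 0: (0.5,34)→(3,23.5)  cross = 0.5·23.5 − 3·34 = -90.2500; (r_i+r_j)·cross = 3.5·-90.2500 = -315.8750
edge 1: (3,23.5)→(18,5)  cross = 3·5 − 18·23.5 = -408.0000; (r_i+r_j)·cross = 21·-408.0000 = -8568.0000
edge 2: (18,5)→(14.5,26.5)  cross = 18·26.5 − 14.5·5 = 404.5000; (r_i+r_j)·cross = 32.5·404.5000 = 13146.2500
edge 3: (14.5,26.5)→(0.5,34)  cross = 14.5·34 − 0.5·26.5 = 479.7500; (r_i+r_j)·cross = 15·479.7500 = 7196.2500
Σcross = 386.0000 → A = |Σcross|/2 = 193.0000 mm²
Σ(r_i+r_j)·cross = 11458.6250 → first moment M = |Σ|/6 = 1909.7708
R_c = M/A = 1909.7708/193.0000 = 9.8952 mm
θ = 163° = 2.844887 rad
V = θ·R_c·A = 2.844887·9.8952·193.0000 = 5433.082 mm³

Volume = 5433.082 mm³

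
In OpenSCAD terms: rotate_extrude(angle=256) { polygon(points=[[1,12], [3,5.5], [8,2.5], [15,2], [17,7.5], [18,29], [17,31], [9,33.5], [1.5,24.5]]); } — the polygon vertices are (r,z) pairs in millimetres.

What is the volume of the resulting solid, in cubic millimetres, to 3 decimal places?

Volume = 19081.056 mm³

Profile (r,z), 9 vertices: (1,12) (3,5.5) (8,2.5) (15,2) (17,7.5) (18,29) (17,31) (9,33.5) (1.5,24.5)
edge 0: (1,12)→(3,5.5)  cross = 1·5.5 − 3·12 = -30.5000; (r_i+r_j)·cross = 4·-30.5000 = -122.0000
edge 1: (3,5.5)→(8,2.5)  cross = 3·2.5 − 8·5.5 = -36.5000; (r_i+r_j)·cross = 11·-36.5000 = -401.5000
edge 2: (8,2.5)→(15,2)  cross = 8·2 − 15·2.5 = -21.5000; (r_i+r_j)·cross = 23·-21.5000 = -494.5000
edge 3: (15,2)→(17,7.5)  cross = 15·7.5 − 17·2 = 78.5000; (r_i+r_j)·cross = 32·78.5000 = 2512.0000
edge 4: (17,7.5)→(18,29)  cross = 17·29 − 18·7.5 = 358.0000; (r_i+r_j)·cross = 35·358.0000 = 12530.0000
edge 5: (18,29)→(17,31)  cross = 18·31 − 17·29 = 65.0000; (r_i+r_j)·cross = 35·65.0000 = 2275.0000
edge 6: (17,31)→(9,33.5)  cross = 17·33.5 − 9·31 = 290.5000; (r_i+r_j)·cross = 26·290.5000 = 7553.0000
edge 7: (9,33.5)→(1.5,24.5)  cross = 9·24.5 − 1.5·33.5 = 170.2500; (r_i+r_j)·cross = 10.5·170.2500 = 1787.6250
edge 8: (1.5,24.5)→(1,12)  cross = 1.5·12 − 1·24.5 = -6.5000; (r_i+r_j)·cross = 2.5·-6.5000 = -16.2500
Σcross = 867.2500 → A = |Σcross|/2 = 433.6250 mm²
Σ(r_i+r_j)·cross = 25623.3750 → first moment M = |Σ|/6 = 4270.5625
R_c = M/A = 4270.5625/433.6250 = 9.8485 mm
θ = 256° = 4.468043 rad
V = θ·R_c·A = 4.468043·9.8485·433.6250 = 19081.056 mm³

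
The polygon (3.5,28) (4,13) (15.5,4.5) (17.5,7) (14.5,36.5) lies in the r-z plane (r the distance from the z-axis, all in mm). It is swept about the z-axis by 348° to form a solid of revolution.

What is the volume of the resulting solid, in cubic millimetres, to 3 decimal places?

Profile (r,z), 5 vertices: (3.5,28) (4,13) (15.5,4.5) (17.5,7) (14.5,36.5)
edge 0: (3.5,28)→(4,13)  cross = 3.5·13 − 4·28 = -66.5000; (r_i+r_j)·cross = 7.5·-66.5000 = -498.7500
edge 1: (4,13)→(15.5,4.5)  cross = 4·4.5 − 15.5·13 = -183.5000; (r_i+r_j)·cross = 19.5·-183.5000 = -3578.2500
edge 2: (15.5,4.5)→(17.5,7)  cross = 15.5·7 − 17.5·4.5 = 29.7500; (r_i+r_j)·cross = 33·29.7500 = 981.7500
edge 3: (17.5,7)→(14.5,36.5)  cross = 17.5·36.5 − 14.5·7 = 537.2500; (r_i+r_j)·cross = 32·537.2500 = 17192.0000
edge 4: (14.5,36.5)→(3.5,28)  cross = 14.5·28 − 3.5·36.5 = 278.2500; (r_i+r_j)·cross = 18·278.2500 = 5008.5000
Σcross = 595.2500 → A = |Σcross|/2 = 297.6250 mm²
Σ(r_i+r_j)·cross = 19105.2500 → first moment M = |Σ|/6 = 3184.2083
R_c = M/A = 3184.2083/297.6250 = 10.6987 mm
θ = 348° = 6.073746 rad
V = θ·R_c·A = 6.073746·10.6987·297.6250 = 19340.072 mm³

Volume = 19340.072 mm³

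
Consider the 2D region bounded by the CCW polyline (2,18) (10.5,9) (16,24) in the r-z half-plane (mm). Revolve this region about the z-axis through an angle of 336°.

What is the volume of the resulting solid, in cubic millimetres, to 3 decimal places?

Volume = 4930.416 mm³

Profile (r,z), 3 vertices: (2,18) (10.5,9) (16,24)
edge 0: (2,18)→(10.5,9)  cross = 2·9 − 10.5·18 = -171.0000; (r_i+r_j)·cross = 12.5·-171.0000 = -2137.5000
edge 1: (10.5,9)→(16,24)  cross = 10.5·24 − 16·9 = 108.0000; (r_i+r_j)·cross = 26.5·108.0000 = 2862.0000
edge 2: (16,24)→(2,18)  cross = 16·18 − 2·24 = 240.0000; (r_i+r_j)·cross = 18·240.0000 = 4320.0000
Σcross = 177.0000 → A = |Σcross|/2 = 88.5000 mm²
Σ(r_i+r_j)·cross = 5044.5000 → first moment M = |Σ|/6 = 840.7500
R_c = M/A = 840.7500/88.5000 = 9.5000 mm
θ = 336° = 5.864306 rad
V = θ·R_c·A = 5.864306·9.5000·88.5000 = 4930.416 mm³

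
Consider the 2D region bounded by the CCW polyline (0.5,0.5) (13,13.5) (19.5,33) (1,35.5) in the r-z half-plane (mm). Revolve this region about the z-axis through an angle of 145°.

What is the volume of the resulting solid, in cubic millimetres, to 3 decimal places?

Profile (r,z), 4 vertices: (0.5,0.5) (13,13.5) (19.5,33) (1,35.5)
edge 0: (0.5,0.5)→(13,13.5)  cross = 0.5·13.5 − 13·0.5 = 0.2500; (r_i+r_j)·cross = 13.5·0.2500 = 3.3750
edge 1: (13,13.5)→(19.5,33)  cross = 13·33 − 19.5·13.5 = 165.7500; (r_i+r_j)·cross = 32.5·165.7500 = 5386.8750
edge 2: (19.5,33)→(1,35.5)  cross = 19.5·35.5 − 1·33 = 659.2500; (r_i+r_j)·cross = 20.5·659.2500 = 13514.6250
edge 3: (1,35.5)→(0.5,0.5)  cross = 1·0.5 − 0.5·35.5 = -17.2500; (r_i+r_j)·cross = 1.5·-17.2500 = -25.8750
Σcross = 808.0000 → A = |Σcross|/2 = 404.0000 mm²
Σ(r_i+r_j)·cross = 18879.0000 → first moment M = |Σ|/6 = 3146.5000
R_c = M/A = 3146.5000/404.0000 = 7.7884 mm
θ = 145° = 2.530727 rad
V = θ·R_c·A = 2.530727·7.7884·404.0000 = 7962.934 mm³

Volume = 7962.934 mm³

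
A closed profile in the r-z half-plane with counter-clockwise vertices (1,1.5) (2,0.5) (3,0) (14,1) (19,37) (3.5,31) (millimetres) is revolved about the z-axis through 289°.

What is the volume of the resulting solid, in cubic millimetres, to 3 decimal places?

Volume = 22467.559 mm³

Profile (r,z), 6 vertices: (1,1.5) (2,0.5) (3,0) (14,1) (19,37) (3.5,31)
edge 0: (1,1.5)→(2,0.5)  cross = 1·0.5 − 2·1.5 = -2.5000; (r_i+r_j)·cross = 3·-2.5000 = -7.5000
edge 1: (2,0.5)→(3,0)  cross = 2·0 − 3·0.5 = -1.5000; (r_i+r_j)·cross = 5·-1.5000 = -7.5000
edge 2: (3,0)→(14,1)  cross = 3·1 − 14·0 = 3.0000; (r_i+r_j)·cross = 17·3.0000 = 51.0000
edge 3: (14,1)→(19,37)  cross = 14·37 − 19·1 = 499.0000; (r_i+r_j)·cross = 33·499.0000 = 16467.0000
edge 4: (19,37)→(3.5,31)  cross = 19·31 − 3.5·37 = 459.5000; (r_i+r_j)·cross = 22.5·459.5000 = 10338.7500
edge 5: (3.5,31)→(1,1.5)  cross = 3.5·1.5 − 1·31 = -25.7500; (r_i+r_j)·cross = 4.5·-25.7500 = -115.8750
Σcross = 931.7500 → A = |Σcross|/2 = 465.8750 mm²
Σ(r_i+r_j)·cross = 26725.8750 → first moment M = |Σ|/6 = 4454.3125
R_c = M/A = 4454.3125/465.8750 = 9.5612 mm
θ = 289° = 5.044002 rad
V = θ·R_c·A = 5.044002·9.5612·465.8750 = 22467.559 mm³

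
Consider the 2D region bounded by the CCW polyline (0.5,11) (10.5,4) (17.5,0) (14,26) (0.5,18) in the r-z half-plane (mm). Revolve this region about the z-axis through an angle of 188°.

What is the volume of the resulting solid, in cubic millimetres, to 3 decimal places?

Profile (r,z), 5 vertices: (0.5,11) (10.5,4) (17.5,0) (14,26) (0.5,18)
edge 0: (0.5,11)→(10.5,4)  cross = 0.5·4 − 10.5·11 = -113.5000; (r_i+r_j)·cross = 11·-113.5000 = -1248.5000
edge 1: (10.5,4)→(17.5,0)  cross = 10.5·0 − 17.5·4 = -70.0000; (r_i+r_j)·cross = 28·-70.0000 = -1960.0000
edge 2: (17.5,0)→(14,26)  cross = 17.5·26 − 14·0 = 455.0000; (r_i+r_j)·cross = 31.5·455.0000 = 14332.5000
edge 3: (14,26)→(0.5,18)  cross = 14·18 − 0.5·26 = 239.0000; (r_i+r_j)·cross = 14.5·239.0000 = 3465.5000
edge 4: (0.5,18)→(0.5,11)  cross = 0.5·11 − 0.5·18 = -3.5000; (r_i+r_j)·cross = 1·-3.5000 = -3.5000
Σcross = 507.0000 → A = |Σcross|/2 = 253.5000 mm²
Σ(r_i+r_j)·cross = 14586.0000 → first moment M = |Σ|/6 = 2431.0000
R_c = M/A = 2431.0000/253.5000 = 9.5897 mm
θ = 188° = 3.281219 rad
V = θ·R_c·A = 3.281219·9.5897·253.5000 = 7976.643 mm³

Volume = 7976.643 mm³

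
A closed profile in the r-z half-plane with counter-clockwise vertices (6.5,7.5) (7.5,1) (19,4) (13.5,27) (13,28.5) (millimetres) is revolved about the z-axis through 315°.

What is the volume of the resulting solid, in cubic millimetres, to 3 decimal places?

Volume = 12549.386 mm³

Profile (r,z), 5 vertices: (6.5,7.5) (7.5,1) (19,4) (13.5,27) (13,28.5)
edge 0: (6.5,7.5)→(7.5,1)  cross = 6.5·1 − 7.5·7.5 = -49.7500; (r_i+r_j)·cross = 14·-49.7500 = -696.5000
edge 1: (7.5,1)→(19,4)  cross = 7.5·4 − 19·1 = 11.0000; (r_i+r_j)·cross = 26.5·11.0000 = 291.5000
edge 2: (19,4)→(13.5,27)  cross = 19·27 − 13.5·4 = 459.0000; (r_i+r_j)·cross = 32.5·459.0000 = 14917.5000
edge 3: (13.5,27)→(13,28.5)  cross = 13.5·28.5 − 13·27 = 33.7500; (r_i+r_j)·cross = 26.5·33.7500 = 894.3750
edge 4: (13,28.5)→(6.5,7.5)  cross = 13·7.5 − 6.5·28.5 = -87.7500; (r_i+r_j)·cross = 19.5·-87.7500 = -1711.1250
Σcross = 366.2500 → A = |Σcross|/2 = 183.1250 mm²
Σ(r_i+r_j)·cross = 13695.7500 → first moment M = |Σ|/6 = 2282.6250
R_c = M/A = 2282.6250/183.1250 = 12.4648 mm
θ = 315° = 5.497787 rad
V = θ·R_c·A = 5.497787·12.4648·183.1250 = 12549.386 mm³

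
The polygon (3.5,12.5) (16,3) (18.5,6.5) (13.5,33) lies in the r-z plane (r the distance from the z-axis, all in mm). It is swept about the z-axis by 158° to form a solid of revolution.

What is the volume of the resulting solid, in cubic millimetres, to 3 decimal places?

Volume = 7174.983 mm³

Profile (r,z), 4 vertices: (3.5,12.5) (16,3) (18.5,6.5) (13.5,33)
edge 0: (3.5,12.5)→(16,3)  cross = 3.5·3 − 16·12.5 = -189.5000; (r_i+r_j)·cross = 19.5·-189.5000 = -3695.2500
edge 1: (16,3)→(18.5,6.5)  cross = 16·6.5 − 18.5·3 = 48.5000; (r_i+r_j)·cross = 34.5·48.5000 = 1673.2500
edge 2: (18.5,6.5)→(13.5,33)  cross = 18.5·33 − 13.5·6.5 = 522.7500; (r_i+r_j)·cross = 32·522.7500 = 16728.0000
edge 3: (13.5,33)→(3.5,12.5)  cross = 13.5·12.5 − 3.5·33 = 53.2500; (r_i+r_j)·cross = 17·53.2500 = 905.2500
Σcross = 435.0000 → A = |Σcross|/2 = 217.5000 mm²
Σ(r_i+r_j)·cross = 15611.2500 → first moment M = |Σ|/6 = 2601.8750
R_c = M/A = 2601.8750/217.5000 = 11.9626 mm
θ = 158° = 2.757620 rad
V = θ·R_c·A = 2.757620·11.9626·217.5000 = 7174.983 mm³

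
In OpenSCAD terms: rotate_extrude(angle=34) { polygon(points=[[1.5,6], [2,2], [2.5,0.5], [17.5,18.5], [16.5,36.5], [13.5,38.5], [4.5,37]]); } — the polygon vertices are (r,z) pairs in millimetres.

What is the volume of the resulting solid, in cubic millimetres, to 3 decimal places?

Profile (r,z), 7 vertices: (1.5,6) (2,2) (2.5,0.5) (17.5,18.5) (16.5,36.5) (13.5,38.5) (4.5,37)
edge 0: (1.5,6)→(2,2)  cross = 1.5·2 − 2·6 = -9.0000; (r_i+r_j)·cross = 3.5·-9.0000 = -31.5000
edge 1: (2,2)→(2.5,0.5)  cross = 2·0.5 − 2.5·2 = -4.0000; (r_i+r_j)·cross = 4.5·-4.0000 = -18.0000
edge 2: (2.5,0.5)→(17.5,18.5)  cross = 2.5·18.5 − 17.5·0.5 = 37.5000; (r_i+r_j)·cross = 20·37.5000 = 750.0000
edge 3: (17.5,18.5)→(16.5,36.5)  cross = 17.5·36.5 − 16.5·18.5 = 333.5000; (r_i+r_j)·cross = 34·333.5000 = 11339.0000
edge 4: (16.5,36.5)→(13.5,38.5)  cross = 16.5·38.5 − 13.5·36.5 = 142.5000; (r_i+r_j)·cross = 30·142.5000 = 4275.0000
edge 5: (13.5,38.5)→(4.5,37)  cross = 13.5·37 − 4.5·38.5 = 326.2500; (r_i+r_j)·cross = 18·326.2500 = 5872.5000
edge 6: (4.5,37)→(1.5,6)  cross = 4.5·6 − 1.5·37 = -28.5000; (r_i+r_j)·cross = 6·-28.5000 = -171.0000
Σcross = 798.2500 → A = |Σcross|/2 = 399.1250 mm²
Σ(r_i+r_j)·cross = 22016.0000 → first moment M = |Σ|/6 = 3669.3333
R_c = M/A = 3669.3333/399.1250 = 9.1934 mm
θ = 34° = 0.593412 rad
V = θ·R_c·A = 0.593412·9.1934·399.1250 = 2177.426 mm³

Volume = 2177.426 mm³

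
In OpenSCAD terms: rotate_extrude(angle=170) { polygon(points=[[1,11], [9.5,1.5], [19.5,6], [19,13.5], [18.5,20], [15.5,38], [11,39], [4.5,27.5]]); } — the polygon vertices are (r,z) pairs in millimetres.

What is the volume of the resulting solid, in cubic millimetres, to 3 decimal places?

Profile (r,z), 8 vertices: (1,11) (9.5,1.5) (19.5,6) (19,13.5) (18.5,20) (15.5,38) (11,39) (4.5,27.5)
edge 0: (1,11)→(9.5,1.5)  cross = 1·1.5 − 9.5·11 = -103.0000; (r_i+r_j)·cross = 10.5·-103.0000 = -1081.5000
edge 1: (9.5,1.5)→(19.5,6)  cross = 9.5·6 − 19.5·1.5 = 27.7500; (r_i+r_j)·cross = 29·27.7500 = 804.7500
edge 2: (19.5,6)→(19,13.5)  cross = 19.5·13.5 − 19·6 = 149.2500; (r_i+r_j)·cross = 38.5·149.2500 = 5746.1250
edge 3: (19,13.5)→(18.5,20)  cross = 19·20 − 18.5·13.5 = 130.2500; (r_i+r_j)·cross = 37.5·130.2500 = 4884.3750
edge 4: (18.5,20)→(15.5,38)  cross = 18.5·38 − 15.5·20 = 393.0000; (r_i+r_j)·cross = 34·393.0000 = 13362.0000
edge 5: (15.5,38)→(11,39)  cross = 15.5·39 − 11·38 = 186.5000; (r_i+r_j)·cross = 26.5·186.5000 = 4942.2500
edge 6: (11,39)→(4.5,27.5)  cross = 11·27.5 − 4.5·39 = 127.0000; (r_i+r_j)·cross = 15.5·127.0000 = 1968.5000
edge 7: (4.5,27.5)→(1,11)  cross = 4.5·11 − 1·27.5 = 22.0000; (r_i+r_j)·cross = 5.5·22.0000 = 121.0000
Σcross = 932.7500 → A = |Σcross|/2 = 466.3750 mm²
Σ(r_i+r_j)·cross = 30747.5000 → first moment M = |Σ|/6 = 5124.5833
R_c = M/A = 5124.5833/466.3750 = 10.9881 mm
θ = 170° = 2.967060 rad
V = θ·R_c·A = 2.967060·10.9881·466.3750 = 15204.945 mm³

Volume = 15204.945 mm³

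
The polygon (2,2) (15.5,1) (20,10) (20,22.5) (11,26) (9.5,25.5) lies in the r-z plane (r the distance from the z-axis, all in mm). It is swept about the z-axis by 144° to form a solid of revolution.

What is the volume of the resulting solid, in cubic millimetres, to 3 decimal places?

Profile (r,z), 6 vertices: (2,2) (15.5,1) (20,10) (20,22.5) (11,26) (9.5,25.5)
edge 0: (2,2)→(15.5,1)  cross = 2·1 − 15.5·2 = -29.0000; (r_i+r_j)·cross = 17.5·-29.0000 = -507.5000
edge 1: (15.5,1)→(20,10)  cross = 15.5·10 − 20·1 = 135.0000; (r_i+r_j)·cross = 35.5·135.0000 = 4792.5000
edge 2: (20,10)→(20,22.5)  cross = 20·22.5 − 20·10 = 250.0000; (r_i+r_j)·cross = 40·250.0000 = 10000.0000
edge 3: (20,22.5)→(11,26)  cross = 20·26 − 11·22.5 = 272.5000; (r_i+r_j)·cross = 31·272.5000 = 8447.5000
edge 4: (11,26)→(9.5,25.5)  cross = 11·25.5 − 9.5·26 = 33.5000; (r_i+r_j)·cross = 20.5·33.5000 = 686.7500
edge 5: (9.5,25.5)→(2,2)  cross = 9.5·2 − 2·25.5 = -32.0000; (r_i+r_j)·cross = 11.5·-32.0000 = -368.0000
Σcross = 630.0000 → A = |Σcross|/2 = 315.0000 mm²
Σ(r_i+r_j)·cross = 23051.2500 → first moment M = |Σ|/6 = 3841.8750
R_c = M/A = 3841.8750/315.0000 = 12.1964 mm
θ = 144° = 2.513274 rad
V = θ·R_c·A = 2.513274·12.1964·315.0000 = 9655.685 mm³

Volume = 9655.685 mm³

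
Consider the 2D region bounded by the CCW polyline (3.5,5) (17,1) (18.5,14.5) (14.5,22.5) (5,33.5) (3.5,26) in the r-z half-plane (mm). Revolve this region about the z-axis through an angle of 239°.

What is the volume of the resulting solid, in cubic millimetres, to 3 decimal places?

Volume = 13969.460 mm³

Profile (r,z), 6 vertices: (3.5,5) (17,1) (18.5,14.5) (14.5,22.5) (5,33.5) (3.5,26)
edge 0: (3.5,5)→(17,1)  cross = 3.5·1 − 17·5 = -81.5000; (r_i+r_j)·cross = 20.5·-81.5000 = -1670.7500
edge 1: (17,1)→(18.5,14.5)  cross = 17·14.5 − 18.5·1 = 228.0000; (r_i+r_j)·cross = 35.5·228.0000 = 8094.0000
edge 2: (18.5,14.5)→(14.5,22.5)  cross = 18.5·22.5 − 14.5·14.5 = 206.0000; (r_i+r_j)·cross = 33·206.0000 = 6798.0000
edge 3: (14.5,22.5)→(5,33.5)  cross = 14.5·33.5 − 5·22.5 = 373.2500; (r_i+r_j)·cross = 19.5·373.2500 = 7278.3750
edge 4: (5,33.5)→(3.5,26)  cross = 5·26 − 3.5·33.5 = 12.7500; (r_i+r_j)·cross = 8.5·12.7500 = 108.3750
edge 5: (3.5,26)→(3.5,5)  cross = 3.5·5 − 3.5·26 = -73.5000; (r_i+r_j)·cross = 7·-73.5000 = -514.5000
Σcross = 665.0000 → A = |Σcross|/2 = 332.5000 mm²
Σ(r_i+r_j)·cross = 20093.5000 → first moment M = |Σ|/6 = 3348.9167
R_c = M/A = 3348.9167/332.5000 = 10.0719 mm
θ = 239° = 4.171337 rad
V = θ·R_c·A = 4.171337·10.0719·332.5000 = 13969.460 mm³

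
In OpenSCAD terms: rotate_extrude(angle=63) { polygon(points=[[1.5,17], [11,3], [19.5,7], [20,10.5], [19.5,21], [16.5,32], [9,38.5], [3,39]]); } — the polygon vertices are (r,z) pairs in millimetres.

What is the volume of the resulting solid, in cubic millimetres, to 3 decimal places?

Profile (r,z), 8 vertices: (1.5,17) (11,3) (19.5,7) (20,10.5) (19.5,21) (16.5,32) (9,38.5) (3,39)
edge 0: (1.5,17)→(11,3)  cross = 1.5·3 − 11·17 = -182.5000; (r_i+r_j)·cross = 12.5·-182.5000 = -2281.2500
edge 1: (11,3)→(19.5,7)  cross = 11·7 − 19.5·3 = 18.5000; (r_i+r_j)·cross = 30.5·18.5000 = 564.2500
edge 2: (19.5,7)→(20,10.5)  cross = 19.5·10.5 − 20·7 = 64.7500; (r_i+r_j)·cross = 39.5·64.7500 = 2557.6250
edge 3: (20,10.5)→(19.5,21)  cross = 20·21 − 19.5·10.5 = 215.2500; (r_i+r_j)·cross = 39.5·215.2500 = 8502.3750
edge 4: (19.5,21)→(16.5,32)  cross = 19.5·32 − 16.5·21 = 277.5000; (r_i+r_j)·cross = 36·277.5000 = 9990.0000
edge 5: (16.5,32)→(9,38.5)  cross = 16.5·38.5 − 9·32 = 347.2500; (r_i+r_j)·cross = 25.5·347.2500 = 8854.8750
edge 6: (9,38.5)→(3,39)  cross = 9·39 − 3·38.5 = 235.5000; (r_i+r_j)·cross = 12·235.5000 = 2826.0000
edge 7: (3,39)→(1.5,17)  cross = 3·17 − 1.5·39 = -7.5000; (r_i+r_j)·cross = 4.5·-7.5000 = -33.7500
Σcross = 968.7500 → A = |Σcross|/2 = 484.3750 mm²
Σ(r_i+r_j)·cross = 30980.1250 → first moment M = |Σ|/6 = 5163.3542
R_c = M/A = 5163.3542/484.3750 = 10.6598 mm
θ = 63° = 1.099557 rad
V = θ·R_c·A = 1.099557·10.6598·484.3750 = 5677.404 mm³

Volume = 5677.404 mm³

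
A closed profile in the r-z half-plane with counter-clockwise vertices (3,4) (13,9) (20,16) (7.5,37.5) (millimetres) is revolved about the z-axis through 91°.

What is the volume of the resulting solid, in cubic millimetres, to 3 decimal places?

Profile (r,z), 4 vertices: (3,4) (13,9) (20,16) (7.5,37.5)
edge 0: (3,4)→(13,9)  cross = 3·9 − 13·4 = -25.0000; (r_i+r_j)·cross = 16·-25.0000 = -400.0000
edge 1: (13,9)→(20,16)  cross = 13·16 − 20·9 = 28.0000; (r_i+r_j)·cross = 33·28.0000 = 924.0000
edge 2: (20,16)→(7.5,37.5)  cross = 20·37.5 − 7.5·16 = 630.0000; (r_i+r_j)·cross = 27.5·630.0000 = 17325.0000
edge 3: (7.5,37.5)→(3,4)  cross = 7.5·4 − 3·37.5 = -82.5000; (r_i+r_j)·cross = 10.5·-82.5000 = -866.2500
Σcross = 550.5000 → A = |Σcross|/2 = 275.2500 mm²
Σ(r_i+r_j)·cross = 16982.7500 → first moment M = |Σ|/6 = 2830.4583
R_c = M/A = 2830.4583/275.2500 = 10.2832 mm
θ = 91° = 1.588250 rad
V = θ·R_c·A = 1.588250·10.2832·275.2500 = 4495.474 mm³

Volume = 4495.474 mm³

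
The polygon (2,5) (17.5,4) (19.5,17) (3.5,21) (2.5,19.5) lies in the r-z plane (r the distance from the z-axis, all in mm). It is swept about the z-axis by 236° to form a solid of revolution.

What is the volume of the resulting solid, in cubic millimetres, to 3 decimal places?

Volume = 10020.441 mm³

Profile (r,z), 5 vertices: (2,5) (17.5,4) (19.5,17) (3.5,21) (2.5,19.5)
edge 0: (2,5)→(17.5,4)  cross = 2·4 − 17.5·5 = -79.5000; (r_i+r_j)·cross = 19.5·-79.5000 = -1550.2500
edge 1: (17.5,4)→(19.5,17)  cross = 17.5·17 − 19.5·4 = 219.5000; (r_i+r_j)·cross = 37·219.5000 = 8121.5000
edge 2: (19.5,17)→(3.5,21)  cross = 19.5·21 − 3.5·17 = 350.0000; (r_i+r_j)·cross = 23·350.0000 = 8050.0000
edge 3: (3.5,21)→(2.5,19.5)  cross = 3.5·19.5 − 2.5·21 = 15.7500; (r_i+r_j)·cross = 6·15.7500 = 94.5000
edge 4: (2.5,19.5)→(2,5)  cross = 2.5·5 − 2·19.5 = -26.5000; (r_i+r_j)·cross = 4.5·-26.5000 = -119.2500
Σcross = 479.2500 → A = |Σcross|/2 = 239.6250 mm²
Σ(r_i+r_j)·cross = 14596.5000 → first moment M = |Σ|/6 = 2432.7500
R_c = M/A = 2432.7500/239.6250 = 10.1523 mm
θ = 236° = 4.118977 rad
V = θ·R_c·A = 4.118977·10.1523·239.6250 = 10020.441 mm³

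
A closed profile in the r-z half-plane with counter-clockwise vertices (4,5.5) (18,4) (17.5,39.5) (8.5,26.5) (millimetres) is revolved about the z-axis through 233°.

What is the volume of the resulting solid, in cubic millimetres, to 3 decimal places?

Profile (r,z), 4 vertices: (4,5.5) (18,4) (17.5,39.5) (8.5,26.5)
edge 0: (4,5.5)→(18,4)  cross = 4·4 − 18·5.5 = -83.0000; (r_i+r_j)·cross = 22·-83.0000 = -1826.0000
edge 1: (18,4)→(17.5,39.5)  cross = 18·39.5 − 17.5·4 = 641.0000; (r_i+r_j)·cross = 35.5·641.0000 = 22755.5000
edge 2: (17.5,39.5)→(8.5,26.5)  cross = 17.5·26.5 − 8.5·39.5 = 128.0000; (r_i+r_j)·cross = 26·128.0000 = 3328.0000
edge 3: (8.5,26.5)→(4,5.5)  cross = 8.5·5.5 − 4·26.5 = -59.2500; (r_i+r_j)·cross = 12.5·-59.2500 = -740.6250
Σcross = 626.7500 → A = |Σcross|/2 = 313.3750 mm²
Σ(r_i+r_j)·cross = 23516.8750 → first moment M = |Σ|/6 = 3919.4792
R_c = M/A = 3919.4792/313.3750 = 12.5073 mm
θ = 233° = 4.066617 rad
V = θ·R_c·A = 4.066617·12.5073·313.3750 = 15939.021 mm³

Volume = 15939.021 mm³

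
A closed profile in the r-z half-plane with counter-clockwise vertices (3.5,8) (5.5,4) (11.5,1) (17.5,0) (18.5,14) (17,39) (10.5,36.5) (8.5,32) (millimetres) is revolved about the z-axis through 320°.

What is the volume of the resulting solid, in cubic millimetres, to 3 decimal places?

Profile (r,z), 8 vertices: (3.5,8) (5.5,4) (11.5,1) (17.5,0) (18.5,14) (17,39) (10.5,36.5) (8.5,32)
edge 0: (3.5,8)→(5.5,4)  cross = 3.5·4 − 5.5·8 = -30.0000; (r_i+r_j)·cross = 9·-30.0000 = -270.0000
edge 1: (5.5,4)→(11.5,1)  cross = 5.5·1 − 11.5·4 = -40.5000; (r_i+r_j)·cross = 17·-40.5000 = -688.5000
edge 2: (11.5,1)→(17.5,0)  cross = 11.5·0 − 17.5·1 = -17.5000; (r_i+r_j)·cross = 29·-17.5000 = -507.5000
edge 3: (17.5,0)→(18.5,14)  cross = 17.5·14 − 18.5·0 = 245.0000; (r_i+r_j)·cross = 36·245.0000 = 8820.0000
edge 4: (18.5,14)→(17,39)  cross = 18.5·39 − 17·14 = 483.5000; (r_i+r_j)·cross = 35.5·483.5000 = 17164.2500
edge 5: (17,39)→(10.5,36.5)  cross = 17·36.5 − 10.5·39 = 211.0000; (r_i+r_j)·cross = 27.5·211.0000 = 5802.5000
edge 6: (10.5,36.5)→(8.5,32)  cross = 10.5·32 − 8.5·36.5 = 25.7500; (r_i+r_j)·cross = 19·25.7500 = 489.2500
edge 7: (8.5,32)→(3.5,8)  cross = 8.5·8 − 3.5·32 = -44.0000; (r_i+r_j)·cross = 12·-44.0000 = -528.0000
Σcross = 833.2500 → A = |Σcross|/2 = 416.6250 mm²
Σ(r_i+r_j)·cross = 30282.0000 → first moment M = |Σ|/6 = 5047.0000
R_c = M/A = 5047.0000/416.6250 = 12.1140 mm
θ = 320° = 5.585054 rad
V = θ·R_c·A = 5.585054·12.1140·416.6250 = 28187.766 mm³

Volume = 28187.766 mm³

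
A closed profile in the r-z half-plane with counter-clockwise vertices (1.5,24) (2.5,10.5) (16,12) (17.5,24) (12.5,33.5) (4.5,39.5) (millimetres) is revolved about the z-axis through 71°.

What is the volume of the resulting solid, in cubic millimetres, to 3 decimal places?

Profile (r,z), 6 vertices: (1.5,24) (2.5,10.5) (16,12) (17.5,24) (12.5,33.5) (4.5,39.5)
edge 0: (1.5,24)→(2.5,10.5)  cross = 1.5·10.5 − 2.5·24 = -44.2500; (r_i+r_j)·cross = 4·-44.2500 = -177.0000
edge 1: (2.5,10.5)→(16,12)  cross = 2.5·12 − 16·10.5 = -138.0000; (r_i+r_j)·cross = 18.5·-138.0000 = -2553.0000
edge 2: (16,12)→(17.5,24)  cross = 16·24 − 17.5·12 = 174.0000; (r_i+r_j)·cross = 33.5·174.0000 = 5829.0000
edge 3: (17.5,24)→(12.5,33.5)  cross = 17.5·33.5 − 12.5·24 = 286.2500; (r_i+r_j)·cross = 30·286.2500 = 8587.5000
edge 4: (12.5,33.5)→(4.5,39.5)  cross = 12.5·39.5 − 4.5·33.5 = 343.0000; (r_i+r_j)·cross = 17·343.0000 = 5831.0000
edge 5: (4.5,39.5)→(1.5,24)  cross = 4.5·24 − 1.5·39.5 = 48.7500; (r_i+r_j)·cross = 6·48.7500 = 292.5000
Σcross = 669.7500 → A = |Σcross|/2 = 334.8750 mm²
Σ(r_i+r_j)·cross = 17810.0000 → first moment M = |Σ|/6 = 2968.3333
R_c = M/A = 2968.3333/334.8750 = 8.8640 mm
θ = 71° = 1.239184 rad
V = θ·R_c·A = 1.239184·8.8640·334.8750 = 3678.310 mm³

Volume = 3678.310 mm³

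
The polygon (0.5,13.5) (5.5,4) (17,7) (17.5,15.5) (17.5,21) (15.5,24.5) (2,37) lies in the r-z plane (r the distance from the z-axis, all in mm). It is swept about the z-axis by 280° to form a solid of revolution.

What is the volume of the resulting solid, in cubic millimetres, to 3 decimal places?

Profile (r,z), 7 vertices: (0.5,13.5) (5.5,4) (17,7) (17.5,15.5) (17.5,21) (15.5,24.5) (2,37)
edge 0: (0.5,13.5)→(5.5,4)  cross = 0.5·4 − 5.5·13.5 = -72.2500; (r_i+r_j)·cross = 6·-72.2500 = -433.5000
edge 1: (5.5,4)→(17,7)  cross = 5.5·7 − 17·4 = -29.5000; (r_i+r_j)·cross = 22.5·-29.5000 = -663.7500
edge 2: (17,7)→(17.5,15.5)  cross = 17·15.5 − 17.5·7 = 141.0000; (r_i+r_j)·cross = 34.5·141.0000 = 4864.5000
edge 3: (17.5,15.5)→(17.5,21)  cross = 17.5·21 − 17.5·15.5 = 96.2500; (r_i+r_j)·cross = 35·96.2500 = 3368.7500
edge 4: (17.5,21)→(15.5,24.5)  cross = 17.5·24.5 − 15.5·21 = 103.2500; (r_i+r_j)·cross = 33·103.2500 = 3407.2500
edge 5: (15.5,24.5)→(2,37)  cross = 15.5·37 − 2·24.5 = 524.5000; (r_i+r_j)·cross = 17.5·524.5000 = 9178.7500
edge 6: (2,37)→(0.5,13.5)  cross = 2·13.5 − 0.5·37 = 8.5000; (r_i+r_j)·cross = 2.5·8.5000 = 21.2500
Σcross = 771.7500 → A = |Σcross|/2 = 385.8750 mm²
Σ(r_i+r_j)·cross = 19743.2500 → first moment M = |Σ|/6 = 3290.5417
R_c = M/A = 3290.5417/385.8750 = 8.5275 mm
θ = 280° = 4.886922 rad
V = θ·R_c·A = 4.886922·8.5275·385.8750 = 16080.620 mm³

Volume = 16080.620 mm³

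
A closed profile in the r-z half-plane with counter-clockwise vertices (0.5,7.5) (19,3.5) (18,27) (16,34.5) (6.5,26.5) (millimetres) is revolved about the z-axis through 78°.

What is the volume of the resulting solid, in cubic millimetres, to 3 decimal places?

Profile (r,z), 5 vertices: (0.5,7.5) (19,3.5) (18,27) (16,34.5) (6.5,26.5)
edge 0: (0.5,7.5)→(19,3.5)  cross = 0.5·3.5 − 19·7.5 = -140.7500; (r_i+r_j)·cross = 19.5·-140.7500 = -2744.6250
edge 1: (19,3.5)→(18,27)  cross = 19·27 − 18·3.5 = 450.0000; (r_i+r_j)·cross = 37·450.0000 = 16650.0000
edge 2: (18,27)→(16,34.5)  cross = 18·34.5 − 16·27 = 189.0000; (r_i+r_j)·cross = 34·189.0000 = 6426.0000
edge 3: (16,34.5)→(6.5,26.5)  cross = 16·26.5 − 6.5·34.5 = 199.7500; (r_i+r_j)·cross = 22.5·199.7500 = 4494.3750
edge 4: (6.5,26.5)→(0.5,7.5)  cross = 6.5·7.5 − 0.5·26.5 = 35.5000; (r_i+r_j)·cross = 7·35.5000 = 248.5000
Σcross = 733.5000 → A = |Σcross|/2 = 366.7500 mm²
Σ(r_i+r_j)·cross = 25074.2500 → first moment M = |Σ|/6 = 4179.0417
R_c = M/A = 4179.0417/366.7500 = 11.3948 mm
θ = 78° = 1.361357 rad
V = θ·R_c·A = 1.361357·11.3948·366.7500 = 5689.167 mm³

Volume = 5689.167 mm³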